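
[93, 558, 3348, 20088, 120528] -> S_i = 93*6^i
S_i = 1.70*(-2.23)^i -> [1.7, -3.79, 8.45, -18.85, 42.04]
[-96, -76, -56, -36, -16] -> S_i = -96 + 20*i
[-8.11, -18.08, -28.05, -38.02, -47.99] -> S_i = -8.11 + -9.97*i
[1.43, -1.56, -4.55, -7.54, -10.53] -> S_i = 1.43 + -2.99*i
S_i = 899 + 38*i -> [899, 937, 975, 1013, 1051]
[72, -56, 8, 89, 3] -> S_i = Random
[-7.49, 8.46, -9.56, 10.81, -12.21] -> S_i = -7.49*(-1.13)^i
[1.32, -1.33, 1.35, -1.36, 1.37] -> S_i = 1.32*(-1.01)^i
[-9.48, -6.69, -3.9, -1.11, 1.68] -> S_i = -9.48 + 2.79*i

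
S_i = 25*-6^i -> [25, -150, 900, -5400, 32400]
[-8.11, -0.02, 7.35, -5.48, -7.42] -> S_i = Random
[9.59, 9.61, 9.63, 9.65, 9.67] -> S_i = 9.59 + 0.02*i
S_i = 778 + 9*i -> [778, 787, 796, 805, 814]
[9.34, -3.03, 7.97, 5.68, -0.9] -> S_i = Random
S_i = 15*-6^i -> [15, -90, 540, -3240, 19440]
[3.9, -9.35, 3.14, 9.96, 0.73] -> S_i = Random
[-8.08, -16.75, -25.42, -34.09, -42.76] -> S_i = -8.08 + -8.67*i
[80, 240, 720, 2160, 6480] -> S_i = 80*3^i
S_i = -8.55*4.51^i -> [-8.55, -38.56, -173.91, -784.32, -3537.3]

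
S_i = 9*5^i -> [9, 45, 225, 1125, 5625]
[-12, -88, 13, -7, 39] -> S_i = Random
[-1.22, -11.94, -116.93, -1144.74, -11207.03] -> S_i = -1.22*9.79^i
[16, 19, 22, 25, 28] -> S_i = 16 + 3*i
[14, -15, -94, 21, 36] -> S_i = Random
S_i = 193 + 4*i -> [193, 197, 201, 205, 209]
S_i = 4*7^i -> [4, 28, 196, 1372, 9604]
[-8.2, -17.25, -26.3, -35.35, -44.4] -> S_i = -8.20 + -9.05*i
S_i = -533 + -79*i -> [-533, -612, -691, -770, -849]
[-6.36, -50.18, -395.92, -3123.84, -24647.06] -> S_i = -6.36*7.89^i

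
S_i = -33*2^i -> [-33, -66, -132, -264, -528]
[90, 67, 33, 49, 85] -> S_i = Random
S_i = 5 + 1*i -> [5, 6, 7, 8, 9]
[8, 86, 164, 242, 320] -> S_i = 8 + 78*i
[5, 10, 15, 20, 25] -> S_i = 5 + 5*i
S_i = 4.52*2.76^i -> [4.52, 12.48, 34.43, 95.03, 262.29]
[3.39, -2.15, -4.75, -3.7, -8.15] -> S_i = Random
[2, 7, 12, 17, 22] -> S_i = 2 + 5*i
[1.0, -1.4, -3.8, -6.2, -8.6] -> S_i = 1.00 + -2.40*i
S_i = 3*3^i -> [3, 9, 27, 81, 243]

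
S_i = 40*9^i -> [40, 360, 3240, 29160, 262440]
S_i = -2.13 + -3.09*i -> [-2.13, -5.22, -8.31, -11.4, -14.49]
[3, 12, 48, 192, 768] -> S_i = 3*4^i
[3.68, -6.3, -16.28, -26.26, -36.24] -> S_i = 3.68 + -9.98*i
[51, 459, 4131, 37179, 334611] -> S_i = 51*9^i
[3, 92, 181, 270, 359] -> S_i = 3 + 89*i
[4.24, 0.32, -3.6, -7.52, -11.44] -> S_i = 4.24 + -3.92*i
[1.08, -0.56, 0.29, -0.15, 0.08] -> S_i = 1.08*(-0.52)^i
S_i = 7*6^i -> [7, 42, 252, 1512, 9072]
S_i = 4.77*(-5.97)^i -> [4.77, -28.48, 170.01, -1014.94, 6059.21]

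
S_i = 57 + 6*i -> [57, 63, 69, 75, 81]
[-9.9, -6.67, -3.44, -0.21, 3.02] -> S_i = -9.90 + 3.23*i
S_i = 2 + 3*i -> [2, 5, 8, 11, 14]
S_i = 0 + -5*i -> [0, -5, -10, -15, -20]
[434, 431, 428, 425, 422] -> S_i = 434 + -3*i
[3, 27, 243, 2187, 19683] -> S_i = 3*9^i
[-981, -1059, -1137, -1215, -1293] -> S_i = -981 + -78*i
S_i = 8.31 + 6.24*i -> [8.31, 14.55, 20.79, 27.03, 33.27]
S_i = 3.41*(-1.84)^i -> [3.41, -6.27, 11.54, -21.24, 39.09]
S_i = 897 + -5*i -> [897, 892, 887, 882, 877]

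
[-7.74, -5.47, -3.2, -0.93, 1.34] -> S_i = -7.74 + 2.27*i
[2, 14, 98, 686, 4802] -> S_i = 2*7^i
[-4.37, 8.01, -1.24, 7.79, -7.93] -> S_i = Random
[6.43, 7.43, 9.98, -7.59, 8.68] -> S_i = Random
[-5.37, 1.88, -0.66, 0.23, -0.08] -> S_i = -5.37*(-0.35)^i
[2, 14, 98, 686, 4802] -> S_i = 2*7^i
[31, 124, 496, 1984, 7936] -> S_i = 31*4^i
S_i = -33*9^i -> [-33, -297, -2673, -24057, -216513]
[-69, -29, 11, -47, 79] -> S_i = Random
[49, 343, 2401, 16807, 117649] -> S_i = 49*7^i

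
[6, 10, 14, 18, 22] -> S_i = 6 + 4*i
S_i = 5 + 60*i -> [5, 65, 125, 185, 245]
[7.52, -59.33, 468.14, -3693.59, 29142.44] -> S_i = 7.52*(-7.89)^i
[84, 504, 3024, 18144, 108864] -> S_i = 84*6^i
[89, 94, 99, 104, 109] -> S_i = 89 + 5*i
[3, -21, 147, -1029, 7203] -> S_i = 3*-7^i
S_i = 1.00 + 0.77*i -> [1.0, 1.77, 2.54, 3.31, 4.08]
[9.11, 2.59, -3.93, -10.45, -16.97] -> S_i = 9.11 + -6.52*i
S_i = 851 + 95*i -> [851, 946, 1041, 1136, 1231]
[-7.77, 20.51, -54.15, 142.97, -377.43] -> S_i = -7.77*(-2.64)^i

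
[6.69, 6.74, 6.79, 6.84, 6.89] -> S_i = 6.69 + 0.05*i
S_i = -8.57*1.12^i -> [-8.57, -9.6, -10.75, -12.04, -13.49]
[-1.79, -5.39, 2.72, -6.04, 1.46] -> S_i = Random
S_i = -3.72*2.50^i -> [-3.72, -9.3, -23.25, -58.12, -145.31]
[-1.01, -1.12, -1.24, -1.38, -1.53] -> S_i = -1.01*1.11^i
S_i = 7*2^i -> [7, 14, 28, 56, 112]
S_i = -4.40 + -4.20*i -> [-4.4, -8.6, -12.8, -17.0, -21.2]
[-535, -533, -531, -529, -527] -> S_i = -535 + 2*i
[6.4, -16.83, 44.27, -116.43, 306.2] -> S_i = 6.40*(-2.63)^i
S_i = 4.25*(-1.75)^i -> [4.25, -7.44, 13.02, -22.78, 39.86]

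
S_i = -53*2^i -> [-53, -106, -212, -424, -848]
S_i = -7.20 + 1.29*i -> [-7.2, -5.91, -4.62, -3.33, -2.04]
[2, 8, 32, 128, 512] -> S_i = 2*4^i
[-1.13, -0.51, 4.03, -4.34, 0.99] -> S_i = Random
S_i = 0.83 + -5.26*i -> [0.83, -4.43, -9.69, -14.95, -20.21]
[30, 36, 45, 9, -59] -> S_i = Random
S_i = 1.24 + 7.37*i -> [1.24, 8.61, 15.98, 23.35, 30.72]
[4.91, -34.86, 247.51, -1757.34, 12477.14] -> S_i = 4.91*(-7.10)^i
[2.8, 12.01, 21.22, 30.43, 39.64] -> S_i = 2.80 + 9.21*i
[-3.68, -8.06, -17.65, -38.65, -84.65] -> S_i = -3.68*2.19^i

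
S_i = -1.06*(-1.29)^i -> [-1.06, 1.37, -1.76, 2.28, -2.94]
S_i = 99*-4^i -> [99, -396, 1584, -6336, 25344]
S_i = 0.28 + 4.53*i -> [0.28, 4.81, 9.34, 13.87, 18.4]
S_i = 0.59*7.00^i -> [0.59, 4.13, 28.91, 202.37, 1416.59]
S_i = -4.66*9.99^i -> [-4.66, -46.55, -465.07, -4646.03, -46413.88]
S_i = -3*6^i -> [-3, -18, -108, -648, -3888]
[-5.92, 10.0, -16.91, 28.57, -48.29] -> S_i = -5.92*(-1.69)^i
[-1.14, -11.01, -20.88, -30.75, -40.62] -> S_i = -1.14 + -9.87*i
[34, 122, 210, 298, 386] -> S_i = 34 + 88*i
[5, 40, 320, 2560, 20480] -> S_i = 5*8^i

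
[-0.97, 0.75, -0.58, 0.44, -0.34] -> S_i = -0.97*(-0.77)^i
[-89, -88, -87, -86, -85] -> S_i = -89 + 1*i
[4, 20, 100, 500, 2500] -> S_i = 4*5^i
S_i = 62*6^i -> [62, 372, 2232, 13392, 80352]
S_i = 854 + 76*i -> [854, 930, 1006, 1082, 1158]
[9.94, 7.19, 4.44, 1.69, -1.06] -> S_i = 9.94 + -2.75*i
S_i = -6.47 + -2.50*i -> [-6.47, -8.97, -11.47, -13.97, -16.47]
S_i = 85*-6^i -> [85, -510, 3060, -18360, 110160]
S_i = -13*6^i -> [-13, -78, -468, -2808, -16848]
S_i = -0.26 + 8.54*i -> [-0.26, 8.28, 16.82, 25.36, 33.9]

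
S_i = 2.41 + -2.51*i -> [2.41, -0.1, -2.61, -5.12, -7.63]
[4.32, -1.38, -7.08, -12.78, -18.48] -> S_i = 4.32 + -5.70*i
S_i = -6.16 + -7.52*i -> [-6.16, -13.68, -21.2, -28.72, -36.24]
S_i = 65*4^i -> [65, 260, 1040, 4160, 16640]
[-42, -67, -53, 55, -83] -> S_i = Random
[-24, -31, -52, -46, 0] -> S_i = Random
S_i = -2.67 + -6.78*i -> [-2.67, -9.45, -16.23, -23.01, -29.79]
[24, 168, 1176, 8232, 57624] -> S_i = 24*7^i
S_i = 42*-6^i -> [42, -252, 1512, -9072, 54432]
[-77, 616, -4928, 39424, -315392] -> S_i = -77*-8^i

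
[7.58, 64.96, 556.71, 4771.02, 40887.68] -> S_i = 7.58*8.57^i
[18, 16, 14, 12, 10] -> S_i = 18 + -2*i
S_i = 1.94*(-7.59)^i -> [1.94, -14.72, 111.76, -848.26, 6438.26]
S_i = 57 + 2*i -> [57, 59, 61, 63, 65]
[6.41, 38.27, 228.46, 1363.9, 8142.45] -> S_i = 6.41*5.97^i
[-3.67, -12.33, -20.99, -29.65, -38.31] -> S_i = -3.67 + -8.66*i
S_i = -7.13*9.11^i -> [-7.13, -64.95, -591.73, -5390.69, -49109.22]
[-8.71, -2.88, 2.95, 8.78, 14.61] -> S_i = -8.71 + 5.83*i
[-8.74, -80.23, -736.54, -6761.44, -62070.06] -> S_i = -8.74*9.18^i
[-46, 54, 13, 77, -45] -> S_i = Random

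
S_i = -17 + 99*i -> [-17, 82, 181, 280, 379]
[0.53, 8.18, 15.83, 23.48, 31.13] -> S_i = 0.53 + 7.65*i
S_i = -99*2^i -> [-99, -198, -396, -792, -1584]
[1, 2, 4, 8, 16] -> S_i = 1*2^i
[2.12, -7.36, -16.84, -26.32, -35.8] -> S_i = 2.12 + -9.48*i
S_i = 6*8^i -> [6, 48, 384, 3072, 24576]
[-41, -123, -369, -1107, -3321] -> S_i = -41*3^i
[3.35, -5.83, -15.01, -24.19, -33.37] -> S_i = 3.35 + -9.18*i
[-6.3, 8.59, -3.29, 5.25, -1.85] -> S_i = Random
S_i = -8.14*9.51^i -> [-8.14, -77.41, -736.18, -7001.09, -66580.41]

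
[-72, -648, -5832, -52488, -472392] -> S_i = -72*9^i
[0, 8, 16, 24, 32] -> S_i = 0 + 8*i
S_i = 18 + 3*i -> [18, 21, 24, 27, 30]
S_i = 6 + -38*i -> [6, -32, -70, -108, -146]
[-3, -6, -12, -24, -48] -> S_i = -3*2^i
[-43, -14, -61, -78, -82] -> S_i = Random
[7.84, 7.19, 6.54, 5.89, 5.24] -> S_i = 7.84 + -0.65*i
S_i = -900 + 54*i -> [-900, -846, -792, -738, -684]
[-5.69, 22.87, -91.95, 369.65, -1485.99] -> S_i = -5.69*(-4.02)^i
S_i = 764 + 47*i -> [764, 811, 858, 905, 952]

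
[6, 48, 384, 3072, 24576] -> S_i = 6*8^i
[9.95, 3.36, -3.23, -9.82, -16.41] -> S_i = 9.95 + -6.59*i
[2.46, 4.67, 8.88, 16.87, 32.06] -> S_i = 2.46*1.90^i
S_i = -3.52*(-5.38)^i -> [-3.52, 18.94, -101.88, 548.14, -2948.98]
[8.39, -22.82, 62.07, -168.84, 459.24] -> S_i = 8.39*(-2.72)^i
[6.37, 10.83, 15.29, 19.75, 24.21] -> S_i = 6.37 + 4.46*i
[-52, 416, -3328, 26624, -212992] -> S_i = -52*-8^i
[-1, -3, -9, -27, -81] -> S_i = -1*3^i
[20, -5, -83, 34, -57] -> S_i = Random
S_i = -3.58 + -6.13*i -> [-3.58, -9.71, -15.84, -21.97, -28.1]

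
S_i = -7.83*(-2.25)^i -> [-7.83, 17.62, -39.64, 89.19, -200.67]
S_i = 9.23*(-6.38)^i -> [9.23, -58.89, 375.7, -2396.98, 15292.71]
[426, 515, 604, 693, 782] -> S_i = 426 + 89*i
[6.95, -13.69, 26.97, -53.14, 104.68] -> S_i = 6.95*(-1.97)^i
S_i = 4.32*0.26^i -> [4.32, 1.12, 0.29, 0.08, 0.02]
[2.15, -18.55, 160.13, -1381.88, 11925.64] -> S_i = 2.15*(-8.63)^i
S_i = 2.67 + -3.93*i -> [2.67, -1.26, -5.19, -9.12, -13.05]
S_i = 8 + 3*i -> [8, 11, 14, 17, 20]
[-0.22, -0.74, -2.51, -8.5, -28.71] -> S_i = -0.22*3.38^i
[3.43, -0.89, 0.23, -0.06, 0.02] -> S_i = 3.43*(-0.26)^i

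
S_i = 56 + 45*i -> [56, 101, 146, 191, 236]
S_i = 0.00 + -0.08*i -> [0.0, -0.08, -0.16, -0.24, -0.32]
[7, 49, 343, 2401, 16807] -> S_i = 7*7^i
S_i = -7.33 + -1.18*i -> [-7.33, -8.51, -9.69, -10.87, -12.05]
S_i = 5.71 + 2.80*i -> [5.71, 8.51, 11.31, 14.11, 16.91]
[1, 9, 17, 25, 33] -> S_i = 1 + 8*i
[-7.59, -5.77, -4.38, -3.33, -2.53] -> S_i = -7.59*0.76^i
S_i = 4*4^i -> [4, 16, 64, 256, 1024]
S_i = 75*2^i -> [75, 150, 300, 600, 1200]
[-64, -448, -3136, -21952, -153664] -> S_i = -64*7^i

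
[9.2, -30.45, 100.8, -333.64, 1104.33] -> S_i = 9.20*(-3.31)^i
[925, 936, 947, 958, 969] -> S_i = 925 + 11*i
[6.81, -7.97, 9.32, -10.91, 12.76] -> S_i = 6.81*(-1.17)^i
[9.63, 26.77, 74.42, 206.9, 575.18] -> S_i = 9.63*2.78^i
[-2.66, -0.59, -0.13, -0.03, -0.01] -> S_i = -2.66*0.22^i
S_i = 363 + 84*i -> [363, 447, 531, 615, 699]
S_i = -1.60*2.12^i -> [-1.6, -3.39, -7.19, -15.25, -32.32]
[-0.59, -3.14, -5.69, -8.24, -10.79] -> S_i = -0.59 + -2.55*i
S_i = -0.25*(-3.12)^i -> [-0.25, 0.78, -2.43, 7.59, -23.69]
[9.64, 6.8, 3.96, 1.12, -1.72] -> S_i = 9.64 + -2.84*i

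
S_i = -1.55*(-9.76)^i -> [-1.55, 15.13, -147.65, 1441.06, -14064.72]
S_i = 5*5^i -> [5, 25, 125, 625, 3125]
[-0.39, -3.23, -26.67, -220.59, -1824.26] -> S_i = -0.39*8.27^i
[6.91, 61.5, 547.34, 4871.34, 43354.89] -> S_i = 6.91*8.90^i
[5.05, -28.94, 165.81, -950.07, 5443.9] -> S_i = 5.05*(-5.73)^i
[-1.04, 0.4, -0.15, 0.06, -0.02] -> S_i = -1.04*(-0.38)^i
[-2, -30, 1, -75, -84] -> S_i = Random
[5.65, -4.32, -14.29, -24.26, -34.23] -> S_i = 5.65 + -9.97*i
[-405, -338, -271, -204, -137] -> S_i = -405 + 67*i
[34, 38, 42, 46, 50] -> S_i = 34 + 4*i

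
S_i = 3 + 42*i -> [3, 45, 87, 129, 171]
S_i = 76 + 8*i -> [76, 84, 92, 100, 108]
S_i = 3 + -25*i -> [3, -22, -47, -72, -97]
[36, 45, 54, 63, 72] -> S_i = 36 + 9*i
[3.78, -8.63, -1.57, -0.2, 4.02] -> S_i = Random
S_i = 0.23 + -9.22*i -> [0.23, -8.99, -18.21, -27.43, -36.65]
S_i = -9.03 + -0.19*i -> [-9.03, -9.22, -9.41, -9.6, -9.79]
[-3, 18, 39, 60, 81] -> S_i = -3 + 21*i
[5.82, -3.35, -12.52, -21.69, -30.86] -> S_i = 5.82 + -9.17*i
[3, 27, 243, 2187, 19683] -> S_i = 3*9^i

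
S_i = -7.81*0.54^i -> [-7.81, -4.22, -2.28, -1.23, -0.66]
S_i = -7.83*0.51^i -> [-7.83, -3.99, -2.04, -1.04, -0.53]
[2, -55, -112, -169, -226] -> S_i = 2 + -57*i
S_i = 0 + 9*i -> [0, 9, 18, 27, 36]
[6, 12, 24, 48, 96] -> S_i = 6*2^i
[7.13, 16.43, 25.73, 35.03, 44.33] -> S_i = 7.13 + 9.30*i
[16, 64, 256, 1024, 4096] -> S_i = 16*4^i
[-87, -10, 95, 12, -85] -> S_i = Random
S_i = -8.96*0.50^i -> [-8.96, -4.48, -2.24, -1.12, -0.56]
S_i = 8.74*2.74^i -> [8.74, 23.95, 65.62, 179.79, 492.62]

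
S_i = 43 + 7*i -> [43, 50, 57, 64, 71]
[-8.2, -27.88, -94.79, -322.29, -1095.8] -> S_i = -8.20*3.40^i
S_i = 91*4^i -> [91, 364, 1456, 5824, 23296]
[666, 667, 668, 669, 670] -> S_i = 666 + 1*i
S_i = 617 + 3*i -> [617, 620, 623, 626, 629]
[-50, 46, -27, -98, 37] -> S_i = Random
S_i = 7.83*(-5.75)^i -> [7.83, -45.02, 258.88, -1488.56, 8559.2]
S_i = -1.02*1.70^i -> [-1.02, -1.73, -2.95, -5.01, -8.52]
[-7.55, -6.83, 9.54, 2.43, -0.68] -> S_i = Random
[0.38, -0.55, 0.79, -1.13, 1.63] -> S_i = 0.38*(-1.44)^i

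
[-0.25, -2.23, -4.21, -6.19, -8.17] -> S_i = -0.25 + -1.98*i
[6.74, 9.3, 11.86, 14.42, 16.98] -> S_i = 6.74 + 2.56*i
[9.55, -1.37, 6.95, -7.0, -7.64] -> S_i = Random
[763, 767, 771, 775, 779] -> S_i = 763 + 4*i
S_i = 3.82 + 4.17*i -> [3.82, 7.99, 12.16, 16.33, 20.5]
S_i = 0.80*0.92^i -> [0.8, 0.74, 0.68, 0.62, 0.57]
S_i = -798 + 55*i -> [-798, -743, -688, -633, -578]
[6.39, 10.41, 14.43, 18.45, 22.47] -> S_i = 6.39 + 4.02*i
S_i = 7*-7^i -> [7, -49, 343, -2401, 16807]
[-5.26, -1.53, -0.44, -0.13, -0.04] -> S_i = -5.26*0.29^i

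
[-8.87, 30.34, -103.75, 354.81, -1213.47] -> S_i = -8.87*(-3.42)^i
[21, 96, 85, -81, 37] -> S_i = Random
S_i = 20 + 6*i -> [20, 26, 32, 38, 44]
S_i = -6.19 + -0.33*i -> [-6.19, -6.52, -6.85, -7.18, -7.51]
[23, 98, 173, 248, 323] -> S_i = 23 + 75*i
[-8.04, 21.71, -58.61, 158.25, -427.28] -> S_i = -8.04*(-2.70)^i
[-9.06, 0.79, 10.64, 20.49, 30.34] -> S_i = -9.06 + 9.85*i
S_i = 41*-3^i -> [41, -123, 369, -1107, 3321]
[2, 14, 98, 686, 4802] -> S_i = 2*7^i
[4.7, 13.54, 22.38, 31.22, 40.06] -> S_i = 4.70 + 8.84*i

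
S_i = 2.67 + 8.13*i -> [2.67, 10.8, 18.93, 27.06, 35.19]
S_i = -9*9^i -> [-9, -81, -729, -6561, -59049]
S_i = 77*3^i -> [77, 231, 693, 2079, 6237]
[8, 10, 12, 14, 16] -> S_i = 8 + 2*i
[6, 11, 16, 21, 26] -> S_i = 6 + 5*i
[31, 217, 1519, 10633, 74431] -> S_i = 31*7^i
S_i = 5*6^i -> [5, 30, 180, 1080, 6480]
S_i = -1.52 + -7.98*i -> [-1.52, -9.5, -17.48, -25.46, -33.44]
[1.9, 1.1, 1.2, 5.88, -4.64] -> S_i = Random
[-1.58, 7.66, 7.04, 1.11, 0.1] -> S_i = Random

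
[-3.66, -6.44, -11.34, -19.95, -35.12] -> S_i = -3.66*1.76^i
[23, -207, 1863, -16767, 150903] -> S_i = 23*-9^i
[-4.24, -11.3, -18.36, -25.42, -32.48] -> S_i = -4.24 + -7.06*i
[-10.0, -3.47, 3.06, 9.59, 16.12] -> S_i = -10.00 + 6.53*i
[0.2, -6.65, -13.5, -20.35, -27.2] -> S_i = 0.20 + -6.85*i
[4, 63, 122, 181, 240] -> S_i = 4 + 59*i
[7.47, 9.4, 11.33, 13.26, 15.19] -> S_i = 7.47 + 1.93*i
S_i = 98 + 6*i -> [98, 104, 110, 116, 122]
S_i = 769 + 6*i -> [769, 775, 781, 787, 793]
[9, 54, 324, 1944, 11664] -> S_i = 9*6^i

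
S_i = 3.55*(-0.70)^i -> [3.55, -2.48, 1.74, -1.22, 0.85]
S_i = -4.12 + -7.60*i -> [-4.12, -11.72, -19.32, -26.92, -34.52]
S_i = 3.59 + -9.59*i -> [3.59, -6.0, -15.59, -25.18, -34.77]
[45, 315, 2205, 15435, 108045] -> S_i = 45*7^i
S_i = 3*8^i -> [3, 24, 192, 1536, 12288]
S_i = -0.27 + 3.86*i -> [-0.27, 3.59, 7.45, 11.31, 15.17]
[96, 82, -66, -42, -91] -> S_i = Random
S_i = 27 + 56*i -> [27, 83, 139, 195, 251]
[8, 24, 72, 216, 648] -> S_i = 8*3^i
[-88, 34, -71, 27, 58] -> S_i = Random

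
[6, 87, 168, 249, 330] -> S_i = 6 + 81*i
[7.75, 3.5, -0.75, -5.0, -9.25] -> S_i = 7.75 + -4.25*i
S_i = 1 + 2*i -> [1, 3, 5, 7, 9]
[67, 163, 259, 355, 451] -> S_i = 67 + 96*i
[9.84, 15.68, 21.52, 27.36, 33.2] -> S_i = 9.84 + 5.84*i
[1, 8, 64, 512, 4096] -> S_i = 1*8^i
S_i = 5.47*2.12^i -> [5.47, 11.6, 24.58, 52.12, 110.49]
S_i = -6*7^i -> [-6, -42, -294, -2058, -14406]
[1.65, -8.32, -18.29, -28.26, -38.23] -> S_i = 1.65 + -9.97*i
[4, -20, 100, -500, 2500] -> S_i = 4*-5^i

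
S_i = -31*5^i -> [-31, -155, -775, -3875, -19375]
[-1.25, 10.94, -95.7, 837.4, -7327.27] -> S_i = -1.25*(-8.75)^i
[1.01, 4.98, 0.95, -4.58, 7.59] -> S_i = Random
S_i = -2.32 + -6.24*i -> [-2.32, -8.56, -14.8, -21.04, -27.28]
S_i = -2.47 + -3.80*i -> [-2.47, -6.27, -10.07, -13.87, -17.67]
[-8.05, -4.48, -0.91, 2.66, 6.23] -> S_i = -8.05 + 3.57*i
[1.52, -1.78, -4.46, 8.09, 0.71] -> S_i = Random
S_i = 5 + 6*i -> [5, 11, 17, 23, 29]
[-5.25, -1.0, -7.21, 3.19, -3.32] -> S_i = Random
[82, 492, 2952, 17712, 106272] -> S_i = 82*6^i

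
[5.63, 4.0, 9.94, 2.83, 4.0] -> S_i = Random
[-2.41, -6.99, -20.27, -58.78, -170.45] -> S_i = -2.41*2.90^i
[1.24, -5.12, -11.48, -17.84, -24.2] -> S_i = 1.24 + -6.36*i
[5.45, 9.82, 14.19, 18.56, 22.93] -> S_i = 5.45 + 4.37*i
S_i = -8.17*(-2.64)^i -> [-8.17, 21.57, -56.94, 150.33, -396.86]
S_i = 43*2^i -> [43, 86, 172, 344, 688]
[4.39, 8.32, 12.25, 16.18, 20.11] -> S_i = 4.39 + 3.93*i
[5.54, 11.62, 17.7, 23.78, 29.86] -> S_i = 5.54 + 6.08*i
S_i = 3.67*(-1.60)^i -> [3.67, -5.87, 9.4, -15.03, 24.05]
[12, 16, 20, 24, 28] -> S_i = 12 + 4*i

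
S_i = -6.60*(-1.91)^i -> [-6.6, 12.61, -24.08, 45.99, -87.84]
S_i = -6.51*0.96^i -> [-6.51, -6.25, -6.0, -5.76, -5.53]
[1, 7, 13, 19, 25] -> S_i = 1 + 6*i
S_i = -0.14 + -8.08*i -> [-0.14, -8.22, -16.3, -24.38, -32.46]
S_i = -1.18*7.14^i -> [-1.18, -8.43, -60.16, -429.51, -3066.73]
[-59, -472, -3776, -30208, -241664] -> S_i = -59*8^i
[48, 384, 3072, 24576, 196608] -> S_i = 48*8^i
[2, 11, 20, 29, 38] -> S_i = 2 + 9*i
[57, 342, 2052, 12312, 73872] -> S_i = 57*6^i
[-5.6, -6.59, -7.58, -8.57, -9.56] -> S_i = -5.60 + -0.99*i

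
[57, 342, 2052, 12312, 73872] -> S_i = 57*6^i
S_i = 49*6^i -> [49, 294, 1764, 10584, 63504]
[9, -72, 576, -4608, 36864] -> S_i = 9*-8^i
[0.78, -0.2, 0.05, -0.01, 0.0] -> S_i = 0.78*(-0.26)^i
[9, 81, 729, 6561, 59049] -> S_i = 9*9^i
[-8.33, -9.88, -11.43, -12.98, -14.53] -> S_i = -8.33 + -1.55*i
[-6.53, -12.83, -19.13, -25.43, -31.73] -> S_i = -6.53 + -6.30*i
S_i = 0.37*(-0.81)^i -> [0.37, -0.3, 0.24, -0.2, 0.16]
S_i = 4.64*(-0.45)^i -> [4.64, -2.09, 0.94, -0.42, 0.19]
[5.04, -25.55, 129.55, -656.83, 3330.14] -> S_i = 5.04*(-5.07)^i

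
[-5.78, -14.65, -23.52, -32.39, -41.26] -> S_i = -5.78 + -8.87*i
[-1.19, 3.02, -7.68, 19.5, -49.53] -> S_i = -1.19*(-2.54)^i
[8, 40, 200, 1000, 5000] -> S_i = 8*5^i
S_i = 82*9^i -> [82, 738, 6642, 59778, 538002]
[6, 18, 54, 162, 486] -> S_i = 6*3^i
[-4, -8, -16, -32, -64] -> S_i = -4*2^i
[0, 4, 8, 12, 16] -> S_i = 0 + 4*i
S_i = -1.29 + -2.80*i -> [-1.29, -4.09, -6.89, -9.69, -12.49]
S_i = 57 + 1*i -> [57, 58, 59, 60, 61]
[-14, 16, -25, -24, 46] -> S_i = Random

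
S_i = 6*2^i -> [6, 12, 24, 48, 96]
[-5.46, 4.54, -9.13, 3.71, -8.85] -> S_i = Random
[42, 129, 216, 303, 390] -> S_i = 42 + 87*i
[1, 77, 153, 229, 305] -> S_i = 1 + 76*i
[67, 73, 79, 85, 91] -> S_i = 67 + 6*i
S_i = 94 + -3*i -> [94, 91, 88, 85, 82]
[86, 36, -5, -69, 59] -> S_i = Random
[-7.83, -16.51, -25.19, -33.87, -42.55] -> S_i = -7.83 + -8.68*i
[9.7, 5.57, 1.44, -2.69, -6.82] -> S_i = 9.70 + -4.13*i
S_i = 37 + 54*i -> [37, 91, 145, 199, 253]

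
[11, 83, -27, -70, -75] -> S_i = Random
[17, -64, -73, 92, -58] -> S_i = Random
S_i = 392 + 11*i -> [392, 403, 414, 425, 436]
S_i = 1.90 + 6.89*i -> [1.9, 8.79, 15.68, 22.57, 29.46]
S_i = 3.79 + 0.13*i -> [3.79, 3.92, 4.05, 4.18, 4.31]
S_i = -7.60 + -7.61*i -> [-7.6, -15.21, -22.82, -30.43, -38.04]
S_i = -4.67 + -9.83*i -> [-4.67, -14.5, -24.33, -34.16, -43.99]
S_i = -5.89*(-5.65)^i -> [-5.89, 33.28, -188.02, 1062.33, -6002.18]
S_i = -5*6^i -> [-5, -30, -180, -1080, -6480]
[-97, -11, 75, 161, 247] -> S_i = -97 + 86*i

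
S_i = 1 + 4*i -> [1, 5, 9, 13, 17]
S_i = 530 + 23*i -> [530, 553, 576, 599, 622]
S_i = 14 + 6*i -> [14, 20, 26, 32, 38]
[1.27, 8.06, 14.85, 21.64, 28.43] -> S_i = 1.27 + 6.79*i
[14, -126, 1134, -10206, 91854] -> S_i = 14*-9^i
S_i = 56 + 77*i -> [56, 133, 210, 287, 364]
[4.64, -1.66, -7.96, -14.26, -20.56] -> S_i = 4.64 + -6.30*i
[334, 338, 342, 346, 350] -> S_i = 334 + 4*i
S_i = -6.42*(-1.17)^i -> [-6.42, 7.51, -8.79, 10.28, -12.03]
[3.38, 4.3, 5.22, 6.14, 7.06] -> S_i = 3.38 + 0.92*i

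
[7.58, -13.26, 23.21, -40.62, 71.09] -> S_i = 7.58*(-1.75)^i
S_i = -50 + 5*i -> [-50, -45, -40, -35, -30]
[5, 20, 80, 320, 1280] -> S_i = 5*4^i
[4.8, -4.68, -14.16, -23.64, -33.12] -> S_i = 4.80 + -9.48*i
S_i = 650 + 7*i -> [650, 657, 664, 671, 678]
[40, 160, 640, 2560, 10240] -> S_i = 40*4^i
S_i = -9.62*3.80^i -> [-9.62, -36.56, -138.91, -527.87, -2005.9]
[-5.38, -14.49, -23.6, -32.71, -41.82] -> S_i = -5.38 + -9.11*i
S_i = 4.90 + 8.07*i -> [4.9, 12.97, 21.04, 29.11, 37.18]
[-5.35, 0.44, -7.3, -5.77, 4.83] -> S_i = Random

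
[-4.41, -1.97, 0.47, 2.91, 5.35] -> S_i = -4.41 + 2.44*i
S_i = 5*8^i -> [5, 40, 320, 2560, 20480]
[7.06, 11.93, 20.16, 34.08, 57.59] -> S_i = 7.06*1.69^i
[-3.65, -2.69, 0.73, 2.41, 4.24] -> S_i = Random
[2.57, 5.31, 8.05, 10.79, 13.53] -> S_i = 2.57 + 2.74*i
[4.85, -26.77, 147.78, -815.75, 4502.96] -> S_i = 4.85*(-5.52)^i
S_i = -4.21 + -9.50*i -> [-4.21, -13.71, -23.21, -32.71, -42.21]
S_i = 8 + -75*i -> [8, -67, -142, -217, -292]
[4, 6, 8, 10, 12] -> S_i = 4 + 2*i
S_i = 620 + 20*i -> [620, 640, 660, 680, 700]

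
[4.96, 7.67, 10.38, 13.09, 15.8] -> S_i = 4.96 + 2.71*i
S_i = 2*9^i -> [2, 18, 162, 1458, 13122]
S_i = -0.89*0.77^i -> [-0.89, -0.69, -0.53, -0.41, -0.31]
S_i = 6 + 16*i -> [6, 22, 38, 54, 70]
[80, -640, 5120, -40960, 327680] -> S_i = 80*-8^i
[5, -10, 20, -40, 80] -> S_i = 5*-2^i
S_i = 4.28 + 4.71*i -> [4.28, 8.99, 13.7, 18.41, 23.12]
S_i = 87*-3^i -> [87, -261, 783, -2349, 7047]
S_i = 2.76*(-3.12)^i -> [2.76, -8.61, 26.87, -83.82, 261.53]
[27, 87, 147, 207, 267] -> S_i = 27 + 60*i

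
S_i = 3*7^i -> [3, 21, 147, 1029, 7203]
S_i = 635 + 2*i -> [635, 637, 639, 641, 643]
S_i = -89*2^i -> [-89, -178, -356, -712, -1424]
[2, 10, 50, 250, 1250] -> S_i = 2*5^i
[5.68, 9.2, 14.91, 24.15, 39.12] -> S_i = 5.68*1.62^i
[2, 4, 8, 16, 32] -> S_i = 2*2^i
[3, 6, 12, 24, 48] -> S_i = 3*2^i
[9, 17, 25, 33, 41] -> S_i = 9 + 8*i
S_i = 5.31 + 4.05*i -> [5.31, 9.36, 13.41, 17.46, 21.51]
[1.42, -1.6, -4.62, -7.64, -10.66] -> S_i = 1.42 + -3.02*i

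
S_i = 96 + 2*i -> [96, 98, 100, 102, 104]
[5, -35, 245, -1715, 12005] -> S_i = 5*-7^i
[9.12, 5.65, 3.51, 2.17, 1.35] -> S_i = 9.12*0.62^i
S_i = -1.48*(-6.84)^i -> [-1.48, 10.12, -69.24, 473.62, -3239.56]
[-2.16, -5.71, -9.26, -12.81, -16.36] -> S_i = -2.16 + -3.55*i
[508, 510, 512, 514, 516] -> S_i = 508 + 2*i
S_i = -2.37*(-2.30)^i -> [-2.37, 5.45, -12.54, 28.84, -66.32]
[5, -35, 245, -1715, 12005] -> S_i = 5*-7^i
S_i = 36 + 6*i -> [36, 42, 48, 54, 60]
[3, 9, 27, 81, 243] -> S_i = 3*3^i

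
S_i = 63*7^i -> [63, 441, 3087, 21609, 151263]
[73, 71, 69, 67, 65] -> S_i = 73 + -2*i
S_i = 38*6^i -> [38, 228, 1368, 8208, 49248]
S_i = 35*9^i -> [35, 315, 2835, 25515, 229635]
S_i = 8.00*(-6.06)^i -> [8.0, -48.48, 293.79, -1780.36, 10788.98]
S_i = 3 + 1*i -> [3, 4, 5, 6, 7]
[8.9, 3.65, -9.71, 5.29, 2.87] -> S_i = Random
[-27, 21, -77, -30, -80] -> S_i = Random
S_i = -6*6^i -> [-6, -36, -216, -1296, -7776]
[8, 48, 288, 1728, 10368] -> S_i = 8*6^i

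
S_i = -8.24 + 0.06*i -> [-8.24, -8.18, -8.12, -8.06, -8.0]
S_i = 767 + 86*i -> [767, 853, 939, 1025, 1111]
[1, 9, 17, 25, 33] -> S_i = 1 + 8*i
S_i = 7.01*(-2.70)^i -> [7.01, -18.93, 51.1, -137.98, 372.54]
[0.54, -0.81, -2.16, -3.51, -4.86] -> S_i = 0.54 + -1.35*i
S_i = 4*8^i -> [4, 32, 256, 2048, 16384]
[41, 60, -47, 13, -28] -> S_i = Random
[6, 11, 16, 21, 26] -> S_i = 6 + 5*i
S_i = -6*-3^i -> [-6, 18, -54, 162, -486]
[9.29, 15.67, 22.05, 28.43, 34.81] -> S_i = 9.29 + 6.38*i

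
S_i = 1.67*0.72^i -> [1.67, 1.2, 0.87, 0.62, 0.45]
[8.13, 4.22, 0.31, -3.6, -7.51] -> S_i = 8.13 + -3.91*i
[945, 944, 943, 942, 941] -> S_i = 945 + -1*i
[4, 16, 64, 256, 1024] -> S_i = 4*4^i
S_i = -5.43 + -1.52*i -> [-5.43, -6.95, -8.47, -9.99, -11.51]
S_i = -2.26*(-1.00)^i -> [-2.26, 2.26, -2.26, 2.26, -2.26]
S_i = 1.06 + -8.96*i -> [1.06, -7.9, -16.86, -25.82, -34.78]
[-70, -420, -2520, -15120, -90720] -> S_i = -70*6^i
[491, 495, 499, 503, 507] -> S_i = 491 + 4*i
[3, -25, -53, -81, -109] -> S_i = 3 + -28*i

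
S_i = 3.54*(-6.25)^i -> [3.54, -22.12, 138.28, -864.26, 5401.61]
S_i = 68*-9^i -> [68, -612, 5508, -49572, 446148]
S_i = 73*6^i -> [73, 438, 2628, 15768, 94608]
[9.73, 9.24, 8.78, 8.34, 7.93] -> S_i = 9.73*0.95^i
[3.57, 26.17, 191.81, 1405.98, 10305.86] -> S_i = 3.57*7.33^i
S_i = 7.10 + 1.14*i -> [7.1, 8.24, 9.38, 10.52, 11.66]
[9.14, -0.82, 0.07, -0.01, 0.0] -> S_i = 9.14*(-0.09)^i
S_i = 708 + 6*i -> [708, 714, 720, 726, 732]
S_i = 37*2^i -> [37, 74, 148, 296, 592]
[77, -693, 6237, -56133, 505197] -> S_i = 77*-9^i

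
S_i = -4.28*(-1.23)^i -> [-4.28, 5.26, -6.48, 7.96, -9.8]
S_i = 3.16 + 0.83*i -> [3.16, 3.99, 4.82, 5.65, 6.48]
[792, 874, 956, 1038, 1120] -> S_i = 792 + 82*i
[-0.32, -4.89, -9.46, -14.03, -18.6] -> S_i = -0.32 + -4.57*i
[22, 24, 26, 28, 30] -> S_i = 22 + 2*i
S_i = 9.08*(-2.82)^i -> [9.08, -25.61, 72.21, -203.63, 574.23]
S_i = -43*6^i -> [-43, -258, -1548, -9288, -55728]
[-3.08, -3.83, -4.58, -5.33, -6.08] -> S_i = -3.08 + -0.75*i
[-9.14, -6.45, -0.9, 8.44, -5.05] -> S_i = Random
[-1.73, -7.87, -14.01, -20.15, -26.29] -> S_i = -1.73 + -6.14*i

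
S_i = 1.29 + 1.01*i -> [1.29, 2.3, 3.31, 4.32, 5.33]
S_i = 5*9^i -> [5, 45, 405, 3645, 32805]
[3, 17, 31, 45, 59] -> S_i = 3 + 14*i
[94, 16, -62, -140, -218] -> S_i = 94 + -78*i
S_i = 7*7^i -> [7, 49, 343, 2401, 16807]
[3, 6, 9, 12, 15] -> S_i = 3 + 3*i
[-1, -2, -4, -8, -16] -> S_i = -1*2^i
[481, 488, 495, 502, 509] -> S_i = 481 + 7*i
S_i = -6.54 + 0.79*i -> [-6.54, -5.75, -4.96, -4.17, -3.38]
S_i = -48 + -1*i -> [-48, -49, -50, -51, -52]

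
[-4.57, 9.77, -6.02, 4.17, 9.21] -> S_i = Random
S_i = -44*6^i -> [-44, -264, -1584, -9504, -57024]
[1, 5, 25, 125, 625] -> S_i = 1*5^i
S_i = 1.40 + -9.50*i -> [1.4, -8.1, -17.6, -27.1, -36.6]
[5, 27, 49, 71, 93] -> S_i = 5 + 22*i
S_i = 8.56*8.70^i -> [8.56, 74.47, 647.91, 5636.79, 49040.04]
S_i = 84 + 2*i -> [84, 86, 88, 90, 92]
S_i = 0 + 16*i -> [0, 16, 32, 48, 64]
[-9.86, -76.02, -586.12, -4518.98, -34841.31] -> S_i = -9.86*7.71^i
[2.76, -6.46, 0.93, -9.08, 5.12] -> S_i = Random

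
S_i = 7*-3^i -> [7, -21, 63, -189, 567]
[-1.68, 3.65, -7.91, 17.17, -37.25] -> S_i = -1.68*(-2.17)^i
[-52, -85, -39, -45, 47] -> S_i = Random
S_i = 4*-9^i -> [4, -36, 324, -2916, 26244]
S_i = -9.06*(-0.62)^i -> [-9.06, 5.62, -3.48, 2.16, -1.34]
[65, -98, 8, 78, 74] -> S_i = Random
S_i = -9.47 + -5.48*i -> [-9.47, -14.95, -20.43, -25.91, -31.39]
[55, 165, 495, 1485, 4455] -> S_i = 55*3^i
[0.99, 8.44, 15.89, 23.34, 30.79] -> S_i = 0.99 + 7.45*i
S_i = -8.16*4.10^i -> [-8.16, -33.46, -137.17, -562.4, -2305.82]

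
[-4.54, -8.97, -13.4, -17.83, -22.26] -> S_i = -4.54 + -4.43*i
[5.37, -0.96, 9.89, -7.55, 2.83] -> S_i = Random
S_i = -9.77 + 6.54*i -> [-9.77, -3.23, 3.31, 9.85, 16.39]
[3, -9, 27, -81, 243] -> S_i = 3*-3^i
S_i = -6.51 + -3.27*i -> [-6.51, -9.78, -13.05, -16.32, -19.59]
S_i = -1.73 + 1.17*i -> [-1.73, -0.56, 0.61, 1.78, 2.95]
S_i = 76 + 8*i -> [76, 84, 92, 100, 108]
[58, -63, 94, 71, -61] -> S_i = Random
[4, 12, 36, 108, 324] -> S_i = 4*3^i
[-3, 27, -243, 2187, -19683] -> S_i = -3*-9^i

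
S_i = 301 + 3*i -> [301, 304, 307, 310, 313]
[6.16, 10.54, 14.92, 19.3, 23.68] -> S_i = 6.16 + 4.38*i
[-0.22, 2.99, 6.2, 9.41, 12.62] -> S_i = -0.22 + 3.21*i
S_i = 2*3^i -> [2, 6, 18, 54, 162]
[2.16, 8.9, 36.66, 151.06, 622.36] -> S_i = 2.16*4.12^i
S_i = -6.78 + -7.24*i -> [-6.78, -14.02, -21.26, -28.5, -35.74]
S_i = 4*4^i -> [4, 16, 64, 256, 1024]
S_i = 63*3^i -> [63, 189, 567, 1701, 5103]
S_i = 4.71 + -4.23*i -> [4.71, 0.48, -3.75, -7.98, -12.21]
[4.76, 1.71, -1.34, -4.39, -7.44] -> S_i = 4.76 + -3.05*i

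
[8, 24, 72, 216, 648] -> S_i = 8*3^i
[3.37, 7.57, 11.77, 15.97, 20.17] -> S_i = 3.37 + 4.20*i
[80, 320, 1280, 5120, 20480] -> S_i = 80*4^i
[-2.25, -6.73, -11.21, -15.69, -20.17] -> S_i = -2.25 + -4.48*i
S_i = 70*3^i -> [70, 210, 630, 1890, 5670]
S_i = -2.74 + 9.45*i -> [-2.74, 6.71, 16.16, 25.61, 35.06]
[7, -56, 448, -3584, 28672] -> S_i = 7*-8^i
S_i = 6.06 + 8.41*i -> [6.06, 14.47, 22.88, 31.29, 39.7]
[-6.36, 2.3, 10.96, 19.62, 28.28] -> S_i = -6.36 + 8.66*i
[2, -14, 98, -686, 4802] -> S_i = 2*-7^i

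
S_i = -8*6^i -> [-8, -48, -288, -1728, -10368]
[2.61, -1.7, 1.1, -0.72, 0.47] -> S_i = 2.61*(-0.65)^i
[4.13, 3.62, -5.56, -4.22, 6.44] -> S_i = Random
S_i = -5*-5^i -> [-5, 25, -125, 625, -3125]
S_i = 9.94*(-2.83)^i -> [9.94, -28.13, 79.61, -225.29, 637.58]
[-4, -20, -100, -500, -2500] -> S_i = -4*5^i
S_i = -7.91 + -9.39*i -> [-7.91, -17.3, -26.69, -36.08, -45.47]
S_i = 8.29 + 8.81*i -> [8.29, 17.1, 25.91, 34.72, 43.53]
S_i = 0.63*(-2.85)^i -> [0.63, -1.8, 5.12, -14.58, 41.56]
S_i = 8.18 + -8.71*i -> [8.18, -0.53, -9.24, -17.95, -26.66]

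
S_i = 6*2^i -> [6, 12, 24, 48, 96]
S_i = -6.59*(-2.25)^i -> [-6.59, 14.83, -33.36, 75.06, -168.89]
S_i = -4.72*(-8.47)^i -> [-4.72, 39.98, -338.62, 2868.09, -24292.69]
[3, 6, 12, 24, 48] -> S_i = 3*2^i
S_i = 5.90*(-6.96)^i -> [5.9, -41.06, 285.81, -1989.21, 13844.87]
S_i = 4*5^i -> [4, 20, 100, 500, 2500]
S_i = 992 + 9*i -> [992, 1001, 1010, 1019, 1028]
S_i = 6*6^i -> [6, 36, 216, 1296, 7776]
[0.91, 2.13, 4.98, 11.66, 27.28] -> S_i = 0.91*2.34^i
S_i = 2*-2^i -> [2, -4, 8, -16, 32]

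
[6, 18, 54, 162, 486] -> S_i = 6*3^i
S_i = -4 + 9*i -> [-4, 5, 14, 23, 32]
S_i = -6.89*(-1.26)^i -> [-6.89, 8.68, -10.94, 13.78, -17.37]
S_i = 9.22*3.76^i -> [9.22, 34.67, 130.35, 490.11, 1842.82]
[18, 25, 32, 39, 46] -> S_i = 18 + 7*i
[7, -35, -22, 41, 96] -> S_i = Random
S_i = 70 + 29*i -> [70, 99, 128, 157, 186]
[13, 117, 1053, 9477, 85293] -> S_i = 13*9^i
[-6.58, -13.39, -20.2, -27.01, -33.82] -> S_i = -6.58 + -6.81*i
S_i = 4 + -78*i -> [4, -74, -152, -230, -308]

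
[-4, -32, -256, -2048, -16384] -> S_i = -4*8^i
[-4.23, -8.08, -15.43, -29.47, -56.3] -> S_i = -4.23*1.91^i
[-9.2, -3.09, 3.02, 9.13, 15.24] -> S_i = -9.20 + 6.11*i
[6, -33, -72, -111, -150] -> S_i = 6 + -39*i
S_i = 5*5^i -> [5, 25, 125, 625, 3125]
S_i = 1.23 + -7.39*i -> [1.23, -6.16, -13.55, -20.94, -28.33]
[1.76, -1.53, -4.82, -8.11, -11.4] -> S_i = 1.76 + -3.29*i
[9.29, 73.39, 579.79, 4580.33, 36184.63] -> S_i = 9.29*7.90^i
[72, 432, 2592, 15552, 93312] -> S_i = 72*6^i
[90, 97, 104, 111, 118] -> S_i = 90 + 7*i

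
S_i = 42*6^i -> [42, 252, 1512, 9072, 54432]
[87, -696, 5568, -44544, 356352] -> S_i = 87*-8^i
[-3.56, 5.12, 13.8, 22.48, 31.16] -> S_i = -3.56 + 8.68*i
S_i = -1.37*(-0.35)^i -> [-1.37, 0.48, -0.17, 0.06, -0.02]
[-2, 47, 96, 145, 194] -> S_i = -2 + 49*i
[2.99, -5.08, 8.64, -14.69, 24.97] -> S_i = 2.99*(-1.70)^i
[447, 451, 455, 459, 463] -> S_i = 447 + 4*i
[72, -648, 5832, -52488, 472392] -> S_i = 72*-9^i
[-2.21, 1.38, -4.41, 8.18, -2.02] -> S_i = Random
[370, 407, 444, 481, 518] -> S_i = 370 + 37*i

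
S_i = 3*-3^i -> [3, -9, 27, -81, 243]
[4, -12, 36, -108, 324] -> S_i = 4*-3^i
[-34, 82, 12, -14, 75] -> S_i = Random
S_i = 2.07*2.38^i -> [2.07, 4.93, 11.73, 27.91, 66.42]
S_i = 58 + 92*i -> [58, 150, 242, 334, 426]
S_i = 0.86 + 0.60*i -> [0.86, 1.46, 2.06, 2.66, 3.26]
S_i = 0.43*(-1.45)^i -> [0.43, -0.62, 0.9, -1.31, 1.9]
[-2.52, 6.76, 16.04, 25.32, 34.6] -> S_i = -2.52 + 9.28*i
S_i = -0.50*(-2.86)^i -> [-0.5, 1.43, -4.09, 11.7, -33.45]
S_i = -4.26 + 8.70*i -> [-4.26, 4.44, 13.14, 21.84, 30.54]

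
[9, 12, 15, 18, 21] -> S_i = 9 + 3*i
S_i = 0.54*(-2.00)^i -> [0.54, -1.08, 2.16, -4.32, 8.64]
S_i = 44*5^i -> [44, 220, 1100, 5500, 27500]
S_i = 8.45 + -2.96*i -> [8.45, 5.49, 2.53, -0.43, -3.39]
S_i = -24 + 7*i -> [-24, -17, -10, -3, 4]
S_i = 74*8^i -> [74, 592, 4736, 37888, 303104]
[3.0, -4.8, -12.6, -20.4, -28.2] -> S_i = 3.00 + -7.80*i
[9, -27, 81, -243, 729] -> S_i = 9*-3^i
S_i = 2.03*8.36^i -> [2.03, 16.97, 141.88, 1186.08, 9915.65]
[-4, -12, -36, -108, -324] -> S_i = -4*3^i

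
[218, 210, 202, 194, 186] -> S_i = 218 + -8*i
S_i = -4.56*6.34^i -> [-4.56, -28.91, -183.29, -1162.07, -7367.53]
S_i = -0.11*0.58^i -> [-0.11, -0.06, -0.04, -0.02, -0.01]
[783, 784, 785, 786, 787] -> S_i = 783 + 1*i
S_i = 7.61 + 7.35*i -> [7.61, 14.96, 22.31, 29.66, 37.01]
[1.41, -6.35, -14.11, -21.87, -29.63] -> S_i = 1.41 + -7.76*i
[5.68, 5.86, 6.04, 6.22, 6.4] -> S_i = 5.68 + 0.18*i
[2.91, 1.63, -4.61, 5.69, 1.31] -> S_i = Random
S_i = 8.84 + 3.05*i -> [8.84, 11.89, 14.94, 17.99, 21.04]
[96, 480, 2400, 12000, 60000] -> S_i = 96*5^i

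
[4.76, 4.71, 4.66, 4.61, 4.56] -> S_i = 4.76 + -0.05*i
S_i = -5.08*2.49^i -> [-5.08, -12.65, -31.5, -78.43, -195.28]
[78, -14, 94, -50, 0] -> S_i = Random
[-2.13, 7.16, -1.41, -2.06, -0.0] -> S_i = Random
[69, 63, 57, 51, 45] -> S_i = 69 + -6*i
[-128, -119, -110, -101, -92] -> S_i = -128 + 9*i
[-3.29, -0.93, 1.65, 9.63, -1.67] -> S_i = Random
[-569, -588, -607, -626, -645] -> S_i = -569 + -19*i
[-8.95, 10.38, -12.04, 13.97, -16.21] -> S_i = -8.95*(-1.16)^i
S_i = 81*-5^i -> [81, -405, 2025, -10125, 50625]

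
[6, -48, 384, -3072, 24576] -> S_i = 6*-8^i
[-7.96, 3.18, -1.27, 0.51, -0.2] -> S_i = -7.96*(-0.40)^i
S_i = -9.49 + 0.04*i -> [-9.49, -9.45, -9.41, -9.37, -9.33]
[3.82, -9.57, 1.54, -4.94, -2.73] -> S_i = Random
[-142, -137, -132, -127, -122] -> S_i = -142 + 5*i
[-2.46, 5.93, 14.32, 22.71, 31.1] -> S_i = -2.46 + 8.39*i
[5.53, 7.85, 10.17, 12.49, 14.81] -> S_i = 5.53 + 2.32*i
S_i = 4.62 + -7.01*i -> [4.62, -2.39, -9.4, -16.41, -23.42]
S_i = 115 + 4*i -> [115, 119, 123, 127, 131]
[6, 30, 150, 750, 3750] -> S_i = 6*5^i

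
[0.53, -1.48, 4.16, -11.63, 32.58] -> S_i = 0.53*(-2.80)^i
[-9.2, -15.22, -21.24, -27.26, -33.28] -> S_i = -9.20 + -6.02*i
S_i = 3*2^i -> [3, 6, 12, 24, 48]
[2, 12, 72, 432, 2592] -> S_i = 2*6^i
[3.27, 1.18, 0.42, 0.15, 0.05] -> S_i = 3.27*0.36^i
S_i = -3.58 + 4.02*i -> [-3.58, 0.44, 4.46, 8.48, 12.5]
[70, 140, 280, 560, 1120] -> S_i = 70*2^i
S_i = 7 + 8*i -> [7, 15, 23, 31, 39]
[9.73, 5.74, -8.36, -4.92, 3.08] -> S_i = Random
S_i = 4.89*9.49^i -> [4.89, 46.41, 440.39, 4179.34, 39661.92]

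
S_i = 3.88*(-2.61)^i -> [3.88, -10.13, 26.43, -68.98, 180.05]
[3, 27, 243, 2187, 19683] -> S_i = 3*9^i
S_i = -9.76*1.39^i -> [-9.76, -13.57, -18.86, -26.21, -36.43]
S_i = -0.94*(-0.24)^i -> [-0.94, 0.23, -0.05, 0.01, -0.0]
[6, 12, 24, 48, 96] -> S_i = 6*2^i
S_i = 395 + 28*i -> [395, 423, 451, 479, 507]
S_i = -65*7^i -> [-65, -455, -3185, -22295, -156065]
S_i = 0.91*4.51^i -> [0.91, 4.1, 18.51, 83.48, 376.48]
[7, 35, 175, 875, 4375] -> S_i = 7*5^i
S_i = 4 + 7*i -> [4, 11, 18, 25, 32]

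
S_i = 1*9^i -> [1, 9, 81, 729, 6561]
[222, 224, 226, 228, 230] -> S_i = 222 + 2*i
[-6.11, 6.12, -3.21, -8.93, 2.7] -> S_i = Random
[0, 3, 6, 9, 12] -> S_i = 0 + 3*i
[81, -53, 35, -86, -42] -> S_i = Random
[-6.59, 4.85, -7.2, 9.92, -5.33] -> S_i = Random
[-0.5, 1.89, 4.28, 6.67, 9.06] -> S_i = -0.50 + 2.39*i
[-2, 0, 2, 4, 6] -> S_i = -2 + 2*i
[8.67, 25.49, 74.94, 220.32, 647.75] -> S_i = 8.67*2.94^i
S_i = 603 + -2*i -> [603, 601, 599, 597, 595]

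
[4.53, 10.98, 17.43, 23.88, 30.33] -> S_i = 4.53 + 6.45*i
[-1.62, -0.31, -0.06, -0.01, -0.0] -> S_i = -1.62*0.19^i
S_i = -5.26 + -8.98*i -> [-5.26, -14.24, -23.22, -32.2, -41.18]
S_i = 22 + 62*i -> [22, 84, 146, 208, 270]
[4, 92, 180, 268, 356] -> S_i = 4 + 88*i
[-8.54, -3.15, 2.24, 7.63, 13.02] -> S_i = -8.54 + 5.39*i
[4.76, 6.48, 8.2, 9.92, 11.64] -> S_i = 4.76 + 1.72*i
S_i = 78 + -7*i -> [78, 71, 64, 57, 50]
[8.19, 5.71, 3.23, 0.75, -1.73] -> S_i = 8.19 + -2.48*i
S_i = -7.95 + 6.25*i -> [-7.95, -1.7, 4.55, 10.8, 17.05]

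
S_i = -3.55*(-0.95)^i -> [-3.55, 3.37, -3.2, 3.04, -2.89]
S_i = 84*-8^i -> [84, -672, 5376, -43008, 344064]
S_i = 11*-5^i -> [11, -55, 275, -1375, 6875]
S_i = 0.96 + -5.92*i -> [0.96, -4.96, -10.88, -16.8, -22.72]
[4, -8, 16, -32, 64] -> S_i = 4*-2^i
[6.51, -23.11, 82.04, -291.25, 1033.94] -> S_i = 6.51*(-3.55)^i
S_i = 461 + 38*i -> [461, 499, 537, 575, 613]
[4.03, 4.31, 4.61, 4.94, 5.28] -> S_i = 4.03*1.07^i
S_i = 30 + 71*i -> [30, 101, 172, 243, 314]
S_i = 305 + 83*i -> [305, 388, 471, 554, 637]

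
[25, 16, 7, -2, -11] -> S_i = 25 + -9*i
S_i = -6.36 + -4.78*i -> [-6.36, -11.14, -15.92, -20.7, -25.48]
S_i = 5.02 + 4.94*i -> [5.02, 9.96, 14.9, 19.84, 24.78]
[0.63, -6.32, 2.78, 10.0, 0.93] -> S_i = Random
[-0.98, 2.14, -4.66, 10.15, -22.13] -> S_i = -0.98*(-2.18)^i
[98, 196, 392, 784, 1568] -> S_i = 98*2^i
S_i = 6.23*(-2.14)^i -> [6.23, -13.33, 28.53, -61.06, 130.66]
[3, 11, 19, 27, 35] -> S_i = 3 + 8*i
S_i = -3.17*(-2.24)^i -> [-3.17, 7.1, -15.91, 35.63, -79.81]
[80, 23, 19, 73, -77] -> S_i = Random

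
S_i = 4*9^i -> [4, 36, 324, 2916, 26244]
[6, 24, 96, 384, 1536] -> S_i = 6*4^i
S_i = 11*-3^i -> [11, -33, 99, -297, 891]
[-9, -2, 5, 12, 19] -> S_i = -9 + 7*i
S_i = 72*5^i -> [72, 360, 1800, 9000, 45000]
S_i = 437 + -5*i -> [437, 432, 427, 422, 417]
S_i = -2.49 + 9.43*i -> [-2.49, 6.94, 16.37, 25.8, 35.23]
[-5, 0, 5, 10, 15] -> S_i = -5 + 5*i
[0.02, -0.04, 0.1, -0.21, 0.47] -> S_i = 0.02*(-2.20)^i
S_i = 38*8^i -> [38, 304, 2432, 19456, 155648]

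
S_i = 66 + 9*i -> [66, 75, 84, 93, 102]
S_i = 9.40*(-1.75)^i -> [9.4, -16.45, 28.79, -50.38, 88.16]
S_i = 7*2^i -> [7, 14, 28, 56, 112]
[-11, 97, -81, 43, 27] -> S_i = Random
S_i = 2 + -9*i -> [2, -7, -16, -25, -34]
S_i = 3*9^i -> [3, 27, 243, 2187, 19683]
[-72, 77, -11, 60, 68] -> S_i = Random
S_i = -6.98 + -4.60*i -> [-6.98, -11.58, -16.18, -20.78, -25.38]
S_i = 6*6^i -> [6, 36, 216, 1296, 7776]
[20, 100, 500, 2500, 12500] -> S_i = 20*5^i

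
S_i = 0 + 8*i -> [0, 8, 16, 24, 32]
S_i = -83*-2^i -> [-83, 166, -332, 664, -1328]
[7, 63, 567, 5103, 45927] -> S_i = 7*9^i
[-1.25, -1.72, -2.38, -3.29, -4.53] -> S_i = -1.25*1.38^i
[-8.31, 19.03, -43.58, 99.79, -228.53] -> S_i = -8.31*(-2.29)^i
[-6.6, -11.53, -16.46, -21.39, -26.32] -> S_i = -6.60 + -4.93*i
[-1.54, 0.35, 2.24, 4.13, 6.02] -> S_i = -1.54 + 1.89*i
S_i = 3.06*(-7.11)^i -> [3.06, -21.76, 154.69, -1099.84, 7819.88]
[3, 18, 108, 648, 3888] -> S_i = 3*6^i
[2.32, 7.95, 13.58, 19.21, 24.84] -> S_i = 2.32 + 5.63*i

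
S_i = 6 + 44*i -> [6, 50, 94, 138, 182]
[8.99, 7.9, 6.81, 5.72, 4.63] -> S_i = 8.99 + -1.09*i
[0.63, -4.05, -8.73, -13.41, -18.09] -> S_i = 0.63 + -4.68*i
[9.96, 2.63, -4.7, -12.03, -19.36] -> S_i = 9.96 + -7.33*i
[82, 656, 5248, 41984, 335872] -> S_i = 82*8^i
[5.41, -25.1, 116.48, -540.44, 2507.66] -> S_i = 5.41*(-4.64)^i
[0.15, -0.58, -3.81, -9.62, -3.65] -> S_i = Random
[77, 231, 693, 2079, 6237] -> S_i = 77*3^i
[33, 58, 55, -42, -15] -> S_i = Random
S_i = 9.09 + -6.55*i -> [9.09, 2.54, -4.01, -10.56, -17.11]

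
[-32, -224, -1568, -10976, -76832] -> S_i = -32*7^i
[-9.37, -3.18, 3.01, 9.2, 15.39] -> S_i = -9.37 + 6.19*i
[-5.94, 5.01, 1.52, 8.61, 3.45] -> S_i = Random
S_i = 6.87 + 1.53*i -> [6.87, 8.4, 9.93, 11.46, 12.99]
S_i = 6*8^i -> [6, 48, 384, 3072, 24576]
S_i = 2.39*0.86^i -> [2.39, 2.06, 1.77, 1.52, 1.31]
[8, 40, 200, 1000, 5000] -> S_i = 8*5^i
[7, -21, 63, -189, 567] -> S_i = 7*-3^i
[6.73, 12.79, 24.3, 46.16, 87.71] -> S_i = 6.73*1.90^i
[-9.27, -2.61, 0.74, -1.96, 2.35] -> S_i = Random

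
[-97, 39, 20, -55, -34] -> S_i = Random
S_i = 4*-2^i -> [4, -8, 16, -32, 64]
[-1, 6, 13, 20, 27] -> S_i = -1 + 7*i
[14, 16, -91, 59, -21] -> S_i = Random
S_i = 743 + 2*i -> [743, 745, 747, 749, 751]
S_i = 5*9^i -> [5, 45, 405, 3645, 32805]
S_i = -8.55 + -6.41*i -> [-8.55, -14.96, -21.37, -27.78, -34.19]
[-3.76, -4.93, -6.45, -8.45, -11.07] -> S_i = -3.76*1.31^i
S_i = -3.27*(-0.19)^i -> [-3.27, 0.62, -0.12, 0.02, -0.0]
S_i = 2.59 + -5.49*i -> [2.59, -2.9, -8.39, -13.88, -19.37]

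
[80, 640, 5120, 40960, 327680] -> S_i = 80*8^i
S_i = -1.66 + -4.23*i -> [-1.66, -5.89, -10.12, -14.35, -18.58]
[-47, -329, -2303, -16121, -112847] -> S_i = -47*7^i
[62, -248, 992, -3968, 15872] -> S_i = 62*-4^i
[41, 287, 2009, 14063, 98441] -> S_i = 41*7^i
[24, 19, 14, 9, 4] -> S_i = 24 + -5*i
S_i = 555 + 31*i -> [555, 586, 617, 648, 679]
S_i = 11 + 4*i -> [11, 15, 19, 23, 27]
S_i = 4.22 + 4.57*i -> [4.22, 8.79, 13.36, 17.93, 22.5]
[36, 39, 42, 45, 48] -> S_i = 36 + 3*i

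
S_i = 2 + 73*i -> [2, 75, 148, 221, 294]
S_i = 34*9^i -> [34, 306, 2754, 24786, 223074]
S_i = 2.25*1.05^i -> [2.25, 2.36, 2.48, 2.6, 2.73]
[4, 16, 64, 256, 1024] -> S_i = 4*4^i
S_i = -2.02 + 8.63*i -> [-2.02, 6.61, 15.24, 23.87, 32.5]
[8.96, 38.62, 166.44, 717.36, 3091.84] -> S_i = 8.96*4.31^i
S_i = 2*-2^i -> [2, -4, 8, -16, 32]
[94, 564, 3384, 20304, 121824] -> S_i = 94*6^i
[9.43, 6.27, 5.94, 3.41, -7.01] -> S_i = Random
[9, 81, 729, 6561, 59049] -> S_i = 9*9^i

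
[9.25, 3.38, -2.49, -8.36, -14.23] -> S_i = 9.25 + -5.87*i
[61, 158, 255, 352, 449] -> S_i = 61 + 97*i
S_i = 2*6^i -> [2, 12, 72, 432, 2592]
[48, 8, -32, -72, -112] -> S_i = 48 + -40*i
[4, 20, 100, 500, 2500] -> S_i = 4*5^i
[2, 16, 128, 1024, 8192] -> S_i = 2*8^i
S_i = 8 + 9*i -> [8, 17, 26, 35, 44]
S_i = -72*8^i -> [-72, -576, -4608, -36864, -294912]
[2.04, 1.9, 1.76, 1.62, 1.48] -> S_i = 2.04 + -0.14*i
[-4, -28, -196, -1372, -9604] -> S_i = -4*7^i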